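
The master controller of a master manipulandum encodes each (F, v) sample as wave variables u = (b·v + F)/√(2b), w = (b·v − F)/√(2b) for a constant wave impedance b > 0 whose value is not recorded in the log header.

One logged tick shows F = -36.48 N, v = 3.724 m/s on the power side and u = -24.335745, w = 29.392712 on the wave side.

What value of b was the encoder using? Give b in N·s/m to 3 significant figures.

b = 0.922 N·s/m

u + w = 5.056967;  u + w = √(2b)·v, so √(2b) = 5.056967/3.724 = 1.357940.
b = (√(2b))²/2 = 1.844000/2 = 0.922000.
(Check via u − w = 2F/√(2b): u − w = -53.728457, 2F/√(2b) = -53.728458.)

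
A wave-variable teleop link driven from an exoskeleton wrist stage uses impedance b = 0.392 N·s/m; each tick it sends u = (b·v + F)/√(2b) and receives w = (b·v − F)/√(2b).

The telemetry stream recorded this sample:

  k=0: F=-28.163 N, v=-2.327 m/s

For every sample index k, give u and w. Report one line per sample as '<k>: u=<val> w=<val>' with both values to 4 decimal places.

0: u=-32.8371 w=30.7767

k=0: b·v=0.392×(-2.327)=-0.9122; √(2b)=0.8854; u=(-0.9122+(-28.163))/0.8854=-32.8371, w=(-0.9122−(-28.163))/0.8854=30.7767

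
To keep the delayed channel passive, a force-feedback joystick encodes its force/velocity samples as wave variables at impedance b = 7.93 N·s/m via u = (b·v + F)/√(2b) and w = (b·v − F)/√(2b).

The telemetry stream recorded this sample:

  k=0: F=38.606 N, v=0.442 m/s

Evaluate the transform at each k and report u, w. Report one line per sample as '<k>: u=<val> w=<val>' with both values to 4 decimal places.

0: u=10.5741 w=-8.8139

k=0: b·v=7.93×0.442=3.5051; √(2b)=3.9825; u=(3.5051+38.606)/3.9825=10.5741, w=(3.5051−38.606)/3.9825=-8.8139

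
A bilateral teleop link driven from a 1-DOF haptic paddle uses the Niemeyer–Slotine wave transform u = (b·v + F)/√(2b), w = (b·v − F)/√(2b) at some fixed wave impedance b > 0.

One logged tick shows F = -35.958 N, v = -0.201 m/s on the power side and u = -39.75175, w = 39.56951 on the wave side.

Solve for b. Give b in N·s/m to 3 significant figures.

u + w = -0.1822;  u + w = √(2b)·v, so √(2b) = -0.1822/(-0.201) = 0.9067.
b = (√(2b))²/2 = 0.8220/2 = 0.4110.
(Check via u − w = 2F/√(2b): u − w = -79.3213, 2F/√(2b) = -79.3191.)

b = 0.411 N·s/m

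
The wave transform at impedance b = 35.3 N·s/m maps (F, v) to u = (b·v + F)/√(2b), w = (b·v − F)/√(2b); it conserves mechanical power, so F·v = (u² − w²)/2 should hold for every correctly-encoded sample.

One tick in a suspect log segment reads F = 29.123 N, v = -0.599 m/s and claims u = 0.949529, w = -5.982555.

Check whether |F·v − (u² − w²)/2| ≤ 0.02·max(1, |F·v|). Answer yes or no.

F·v = 29.123×(-0.599) = -17.444677 W.
(u² − w²)/2 = (0.901605 − 35.790964)/2 = -17.444680 W.
|Δ| = 0.000003;  2% of max(1, |F·v|) = 0.348894.

yes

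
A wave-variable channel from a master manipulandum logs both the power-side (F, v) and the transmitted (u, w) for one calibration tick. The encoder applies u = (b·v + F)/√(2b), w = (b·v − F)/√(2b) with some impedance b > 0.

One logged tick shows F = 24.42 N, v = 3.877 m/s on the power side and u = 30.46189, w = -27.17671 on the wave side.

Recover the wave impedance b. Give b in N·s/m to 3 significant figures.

b = 0.359 N·s/m

u + w = 3.2852;  u + w = √(2b)·v, so √(2b) = 3.2852/3.877 = 0.8474.
b = (√(2b))²/2 = 0.7180/2 = 0.3590.
(Check via u − w = 2F/√(2b): u − w = 57.6386, 2F/√(2b) = 57.6384.)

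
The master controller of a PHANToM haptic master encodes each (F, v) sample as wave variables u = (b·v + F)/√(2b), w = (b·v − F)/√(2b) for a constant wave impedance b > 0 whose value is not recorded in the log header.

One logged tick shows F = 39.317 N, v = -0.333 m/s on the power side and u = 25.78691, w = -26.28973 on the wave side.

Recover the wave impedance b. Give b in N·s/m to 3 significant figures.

b = 1.14 N·s/m

u + w = -0.50282;  u + w = √(2b)·v, so √(2b) = -0.50282/(-0.333) = 1.50997.
b = (√(2b))²/2 = 2.28001/2 = 1.14000.
(Check via u − w = 2F/√(2b): u − w = 52.07664, 2F/√(2b) = 52.07653.)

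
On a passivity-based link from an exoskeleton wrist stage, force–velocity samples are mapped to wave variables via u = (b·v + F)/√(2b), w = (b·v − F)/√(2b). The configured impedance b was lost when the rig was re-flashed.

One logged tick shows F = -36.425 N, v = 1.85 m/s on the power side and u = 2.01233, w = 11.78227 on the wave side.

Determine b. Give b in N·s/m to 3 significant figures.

u + w = 13.79460;  u + w = √(2b)·v, so √(2b) = 13.79460/1.85 = 7.45654.
b = (√(2b))²/2 = 55.60000/2 = 27.80000.
(Check via u − w = 2F/√(2b): u − w = -9.76994, 2F/√(2b) = -9.76995.)

b = 27.8 N·s/m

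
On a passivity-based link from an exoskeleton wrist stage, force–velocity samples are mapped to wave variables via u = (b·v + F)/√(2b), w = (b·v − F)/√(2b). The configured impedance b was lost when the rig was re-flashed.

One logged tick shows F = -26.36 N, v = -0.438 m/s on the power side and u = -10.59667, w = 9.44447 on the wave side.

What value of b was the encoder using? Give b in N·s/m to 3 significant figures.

b = 3.46 N·s/m

u + w = -1.15220;  u + w = √(2b)·v, so √(2b) = -1.15220/(-0.438) = 2.63059.
b = (√(2b))²/2 = 6.92002/2 = 3.46001.
(Check via u − w = 2F/√(2b): u − w = -20.04114, 2F/√(2b) = -20.04110.)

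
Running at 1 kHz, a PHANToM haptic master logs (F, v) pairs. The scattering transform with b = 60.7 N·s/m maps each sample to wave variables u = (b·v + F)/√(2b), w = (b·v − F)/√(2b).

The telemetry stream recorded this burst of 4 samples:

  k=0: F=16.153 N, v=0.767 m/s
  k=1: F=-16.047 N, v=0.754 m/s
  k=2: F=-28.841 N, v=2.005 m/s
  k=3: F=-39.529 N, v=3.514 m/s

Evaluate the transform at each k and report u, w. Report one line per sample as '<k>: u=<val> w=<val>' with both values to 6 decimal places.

0: u=5.691500 w=2.759434
1: u=2.697436 w=5.610262
2: u=8.428126 w=13.663298
3: u=15.771299 w=22.946539

k=0: b·v=60.7×0.767=46.556900; √(2b)=11.018167; u=(46.556900+16.153)/11.018167=5.691500, w=(46.556900−16.153)/11.018167=2.759434
k=1: b·v=60.7×0.754=45.767800; √(2b)=11.018167; u=(45.767800+(-16.047))/11.018167=2.697436, w=(45.767800−(-16.047))/11.018167=5.610262
k=2: b·v=60.7×2.005=121.703500; √(2b)=11.018167; u=(121.703500+(-28.841))/11.018167=8.428126, w=(121.703500−(-28.841))/11.018167=13.663298
k=3: b·v=60.7×3.514=213.299800; √(2b)=11.018167; u=(213.299800+(-39.529))/11.018167=15.771299, w=(213.299800−(-39.529))/11.018167=22.946539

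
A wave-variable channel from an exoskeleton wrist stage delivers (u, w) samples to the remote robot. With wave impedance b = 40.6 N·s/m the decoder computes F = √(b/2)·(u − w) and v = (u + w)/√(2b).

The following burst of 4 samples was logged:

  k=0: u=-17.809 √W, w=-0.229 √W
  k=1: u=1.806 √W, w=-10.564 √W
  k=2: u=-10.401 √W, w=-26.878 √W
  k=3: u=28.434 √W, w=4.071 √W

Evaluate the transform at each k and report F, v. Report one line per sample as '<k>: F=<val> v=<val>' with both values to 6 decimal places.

k=0: u−w=-17.580000, u+w=-18.038000; √(b/2)=4.505552, √(2b)=9.011104; F=4.505552×(-17.58)=-79.207606, v=-18.038000/9.011104=-2.001752
k=1: u−w=12.370000, u+w=-8.758000; √(b/2)=4.505552, √(2b)=9.011104; F=4.505552×12.37=55.733680, v=-8.758000/9.011104=-0.971912
k=2: u−w=16.477000, u+w=-37.279000; √(b/2)=4.505552, √(2b)=9.011104; F=4.505552×16.477=74.237982, v=-37.279000/9.011104=-4.137007
k=3: u−w=24.363000, u+w=32.505000; √(b/2)=4.505552, √(2b)=9.011104; F=4.505552×24.363=109.768767, v=32.505000/9.011104=3.607216

0: F=-79.207606 v=-2.001752
1: F=55.733680 v=-0.971912
2: F=74.237982 v=-4.137007
3: F=109.768767 v=3.607216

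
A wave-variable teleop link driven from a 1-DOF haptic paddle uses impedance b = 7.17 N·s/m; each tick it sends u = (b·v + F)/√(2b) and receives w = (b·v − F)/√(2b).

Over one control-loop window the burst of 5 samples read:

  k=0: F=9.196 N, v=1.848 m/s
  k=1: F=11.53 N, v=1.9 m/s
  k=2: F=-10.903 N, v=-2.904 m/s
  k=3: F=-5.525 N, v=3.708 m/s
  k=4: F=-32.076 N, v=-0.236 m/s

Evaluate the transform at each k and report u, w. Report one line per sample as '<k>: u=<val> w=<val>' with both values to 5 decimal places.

k=0: b·v=7.17×1.848=13.25016; √(2b)=3.78682; u=(13.25016+9.196)/3.78682=5.92744, w=(13.25016−9.196)/3.78682=1.07060
k=1: b·v=7.17×1.9=13.62300; √(2b)=3.78682; u=(13.62300+11.53)/3.78682=6.64225, w=(13.62300−11.53)/3.78682=0.55271
k=2: b·v=7.17×(-2.904)=-20.82168; √(2b)=3.78682; u=(-20.82168+(-10.903))/3.78682=-8.37766, w=(-20.82168−(-10.903))/3.78682=-2.61926
k=3: b·v=7.17×3.708=26.58636; √(2b)=3.78682; u=(26.58636+(-5.525))/3.78682=5.56175, w=(26.58636−(-5.525))/3.78682=8.47977
k=4: b·v=7.17×(-0.236)=-1.69212; √(2b)=3.78682; u=(-1.69212+(-32.076))/3.78682=-8.91728, w=(-1.69212−(-32.076))/3.78682=8.02359

0: u=5.92744 w=1.07060
1: u=6.64225 w=0.55271
2: u=-8.37766 w=-2.61926
3: u=5.56175 w=8.47977
4: u=-8.91728 w=8.02359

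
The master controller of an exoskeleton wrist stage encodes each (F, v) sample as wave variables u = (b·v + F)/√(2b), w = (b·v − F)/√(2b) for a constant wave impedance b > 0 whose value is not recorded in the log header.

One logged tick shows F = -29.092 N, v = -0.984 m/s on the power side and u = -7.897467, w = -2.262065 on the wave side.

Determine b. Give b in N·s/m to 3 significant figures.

b = 53.3 N·s/m

u + w = -10.159532;  u + w = √(2b)·v, so √(2b) = -10.159532/(-0.984) = 10.324728.
b = (√(2b))²/2 = 106.600001/2 = 53.300000.
(Check via u − w = 2F/√(2b): u − w = -5.635402, 2F/√(2b) = -5.635403.)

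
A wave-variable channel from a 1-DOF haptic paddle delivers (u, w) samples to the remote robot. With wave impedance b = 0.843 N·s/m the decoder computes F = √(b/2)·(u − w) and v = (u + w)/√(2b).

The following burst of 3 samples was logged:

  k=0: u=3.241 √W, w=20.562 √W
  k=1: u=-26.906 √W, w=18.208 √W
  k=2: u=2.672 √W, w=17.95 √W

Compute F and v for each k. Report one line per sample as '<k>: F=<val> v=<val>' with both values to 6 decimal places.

0: F=-11.245318 v=18.331707
1: F=-29.289376 v=-6.698701
2: F=-9.918941 v=15.881883

k=0: u−w=-17.321000, u+w=23.803000; √(b/2)=0.649230, √(2b)=1.298461; F=0.649230×(-17.321)=-11.245318, v=23.803000/1.298461=18.331707
k=1: u−w=-45.114000, u+w=-8.698000; √(b/2)=0.649230, √(2b)=1.298461; F=0.649230×(-45.114)=-29.289376, v=-8.698000/1.298461=-6.698701
k=2: u−w=-15.278000, u+w=20.622000; √(b/2)=0.649230, √(2b)=1.298461; F=0.649230×(-15.278)=-9.918941, v=20.622000/1.298461=15.881883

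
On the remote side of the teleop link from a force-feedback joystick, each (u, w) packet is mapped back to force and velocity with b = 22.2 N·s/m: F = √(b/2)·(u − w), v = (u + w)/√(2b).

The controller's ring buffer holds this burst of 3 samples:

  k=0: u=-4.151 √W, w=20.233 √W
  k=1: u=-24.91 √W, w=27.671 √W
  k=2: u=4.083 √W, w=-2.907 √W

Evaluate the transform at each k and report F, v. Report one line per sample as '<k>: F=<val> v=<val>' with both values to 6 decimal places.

k=0: u−w=-24.384000, u+w=16.082000; √(b/2)=3.331666, √(2b)=6.663332; F=3.331666×(-24.384)=-81.239350, v=16.082000/6.663332=2.413507
k=1: u−w=-52.581000, u+w=2.761000; √(b/2)=3.331666, √(2b)=6.663332; F=3.331666×(-52.581)=-175.182343, v=2.761000/6.663332=0.414357
k=2: u−w=6.990000, u+w=1.176000; √(b/2)=3.331666, √(2b)=6.663332; F=3.331666×6.99=23.288347, v=1.176000/6.663332=0.176488

0: F=-81.239350 v=2.413507
1: F=-175.182343 v=0.414357
2: F=23.288347 v=0.176488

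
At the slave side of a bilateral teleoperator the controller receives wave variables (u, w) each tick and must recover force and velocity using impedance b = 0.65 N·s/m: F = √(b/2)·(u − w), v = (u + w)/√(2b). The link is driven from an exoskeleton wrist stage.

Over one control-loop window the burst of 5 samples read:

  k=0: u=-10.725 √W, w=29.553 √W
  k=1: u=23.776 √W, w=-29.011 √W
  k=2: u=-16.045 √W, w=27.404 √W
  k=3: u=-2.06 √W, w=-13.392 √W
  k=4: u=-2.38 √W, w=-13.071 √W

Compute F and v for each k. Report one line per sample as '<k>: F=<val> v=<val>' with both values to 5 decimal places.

0: F=-22.96199 v=16.51325
1: F=30.09322 v=-4.59140
2: F=-24.76974 v=9.96250
3: F=6.46023 v=-13.55230
4: F=6.09481 v=-13.55142

k=0: u−w=-40.27800, u+w=18.82800; √(b/2)=0.57009, √(2b)=1.14018; F=0.57009×(-40.278)=-22.96199, v=18.82800/1.14018=16.51325
k=1: u−w=52.78700, u+w=-5.23500; √(b/2)=0.57009, √(2b)=1.14018; F=0.57009×52.787=30.09322, v=-5.23500/1.14018=-4.59140
k=2: u−w=-43.44900, u+w=11.35900; √(b/2)=0.57009, √(2b)=1.14018; F=0.57009×(-43.449)=-24.76974, v=11.35900/1.14018=9.96250
k=3: u−w=11.33200, u+w=-15.45200; √(b/2)=0.57009, √(2b)=1.14018; F=0.57009×11.332=6.46023, v=-15.45200/1.14018=-13.55230
k=4: u−w=10.69100, u+w=-15.45100; √(b/2)=0.57009, √(2b)=1.14018; F=0.57009×10.691=6.09481, v=-15.45100/1.14018=-13.55142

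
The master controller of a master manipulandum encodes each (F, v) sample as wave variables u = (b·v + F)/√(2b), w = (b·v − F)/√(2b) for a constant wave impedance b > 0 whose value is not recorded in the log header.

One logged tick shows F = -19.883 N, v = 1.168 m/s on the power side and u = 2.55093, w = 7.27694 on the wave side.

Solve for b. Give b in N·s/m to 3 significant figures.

b = 35.4 N·s/m

u + w = 9.8279;  u + w = √(2b)·v, so √(2b) = 9.8279/1.168 = 8.4143.
b = (√(2b))²/2 = 70.8000/2 = 35.4000.
(Check via u − w = 2F/√(2b): u − w = -4.7260, 2F/√(2b) = -4.7260.)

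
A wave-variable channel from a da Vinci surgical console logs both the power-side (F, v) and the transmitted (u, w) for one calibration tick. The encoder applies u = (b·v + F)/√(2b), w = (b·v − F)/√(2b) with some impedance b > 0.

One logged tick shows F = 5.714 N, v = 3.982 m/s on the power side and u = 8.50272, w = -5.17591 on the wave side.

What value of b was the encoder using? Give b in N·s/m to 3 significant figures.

u + w = 3.3268;  u + w = √(2b)·v, so √(2b) = 3.3268/3.982 = 0.8355.
b = (√(2b))²/2 = 0.6980/2 = 0.3490.
(Check via u − w = 2F/√(2b): u − w = 13.6786, 2F/√(2b) = 13.6787.)

b = 0.349 N·s/m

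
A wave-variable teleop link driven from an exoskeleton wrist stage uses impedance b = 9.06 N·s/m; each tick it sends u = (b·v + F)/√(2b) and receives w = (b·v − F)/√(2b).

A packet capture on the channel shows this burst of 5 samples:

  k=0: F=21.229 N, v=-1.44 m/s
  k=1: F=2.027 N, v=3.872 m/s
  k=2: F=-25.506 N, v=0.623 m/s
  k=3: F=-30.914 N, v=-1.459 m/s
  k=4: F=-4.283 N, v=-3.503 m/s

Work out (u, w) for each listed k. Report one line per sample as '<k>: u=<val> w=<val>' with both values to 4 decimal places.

k=0: b·v=9.06×(-1.44)=-13.0464; √(2b)=4.2568; u=(-13.0464+21.229)/4.2568=1.9223, w=(-13.0464−21.229)/4.2568=-8.0520
k=1: b·v=9.06×3.872=35.0803; √(2b)=4.2568; u=(35.0803+2.027)/4.2568=8.7173, w=(35.0803−2.027)/4.2568=7.7649
k=2: b·v=9.06×0.623=5.6444; √(2b)=4.2568; u=(5.6444+(-25.506))/4.2568=-4.6659, w=(5.6444−(-25.506))/4.2568=7.3179
k=3: b·v=9.06×(-1.459)=-13.2185; √(2b)=4.2568; u=(-13.2185+(-30.914))/4.2568=-10.3676, w=(-13.2185−(-30.914))/4.2568=4.1570
k=4: b·v=9.06×(-3.503)=-31.7372; √(2b)=4.2568; u=(-31.7372+(-4.283))/4.2568=-8.4619, w=(-31.7372−(-4.283))/4.2568=-6.4495

0: u=1.9223 w=-8.0520
1: u=8.7173 w=7.7649
2: u=-4.6659 w=7.3179
3: u=-10.3676 w=4.1570
4: u=-8.4619 w=-6.4495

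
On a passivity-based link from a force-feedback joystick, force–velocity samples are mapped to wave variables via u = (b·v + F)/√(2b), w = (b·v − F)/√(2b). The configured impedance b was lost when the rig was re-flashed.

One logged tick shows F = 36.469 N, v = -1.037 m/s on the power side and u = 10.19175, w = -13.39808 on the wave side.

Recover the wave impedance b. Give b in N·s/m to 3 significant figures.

u + w = -3.2063;  u + w = √(2b)·v, so √(2b) = -3.2063/(-1.037) = 3.0919.
b = (√(2b))²/2 = 9.5600/2 = 4.7800.
(Check via u − w = 2F/√(2b): u − w = 23.5898, 2F/√(2b) = 23.5898.)

b = 4.78 N·s/m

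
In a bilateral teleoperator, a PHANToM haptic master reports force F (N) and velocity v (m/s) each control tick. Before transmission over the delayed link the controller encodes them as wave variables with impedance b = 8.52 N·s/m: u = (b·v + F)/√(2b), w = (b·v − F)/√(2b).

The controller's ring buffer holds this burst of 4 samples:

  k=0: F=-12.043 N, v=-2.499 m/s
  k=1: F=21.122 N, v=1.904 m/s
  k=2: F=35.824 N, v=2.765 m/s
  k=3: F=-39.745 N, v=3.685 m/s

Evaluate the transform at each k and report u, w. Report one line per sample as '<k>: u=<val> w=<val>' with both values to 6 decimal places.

0: u=-8.075304 w=-2.240452
1: u=9.046633 w=-1.187009
2: u=14.385288 w=-2.971497
3: u=-2.022503 w=17.234012

k=0: b·v=8.52×(-2.499)=-21.291480; √(2b)=4.127953; u=(-21.291480+(-12.043))/4.127953=-8.075304, w=(-21.291480−(-12.043))/4.127953=-2.240452
k=1: b·v=8.52×1.904=16.222080; √(2b)=4.127953; u=(16.222080+21.122)/4.127953=9.046633, w=(16.222080−21.122)/4.127953=-1.187009
k=2: b·v=8.52×2.765=23.557800; √(2b)=4.127953; u=(23.557800+35.824)/4.127953=14.385288, w=(23.557800−35.824)/4.127953=-2.971497
k=3: b·v=8.52×3.685=31.396200; √(2b)=4.127953; u=(31.396200+(-39.745))/4.127953=-2.022503, w=(31.396200−(-39.745))/4.127953=17.234012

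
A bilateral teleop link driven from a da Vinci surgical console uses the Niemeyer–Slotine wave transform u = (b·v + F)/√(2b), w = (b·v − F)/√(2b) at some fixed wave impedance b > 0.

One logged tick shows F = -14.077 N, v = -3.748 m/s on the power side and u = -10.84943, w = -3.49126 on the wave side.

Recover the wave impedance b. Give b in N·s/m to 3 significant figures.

b = 7.32 N·s/m

u + w = -14.3407;  u + w = √(2b)·v, so √(2b) = -14.3407/(-3.748) = 3.8262.
b = (√(2b))²/2 = 14.6400/2 = 7.3200.
(Check via u − w = 2F/√(2b): u − w = -7.3582, 2F/√(2b) = -7.3582.)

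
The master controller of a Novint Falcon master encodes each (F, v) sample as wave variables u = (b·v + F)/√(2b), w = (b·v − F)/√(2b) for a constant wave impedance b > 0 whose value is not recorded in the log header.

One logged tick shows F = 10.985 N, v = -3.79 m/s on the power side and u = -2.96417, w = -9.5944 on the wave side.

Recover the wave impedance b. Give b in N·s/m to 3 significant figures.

b = 5.49 N·s/m

u + w = -12.55857;  u + w = √(2b)·v, so √(2b) = -12.55857/(-3.79) = 3.31361.
b = (√(2b))²/2 = 10.97999/2 = 5.49000.
(Check via u − w = 2F/√(2b): u − w = 6.63023, 2F/√(2b) = 6.63024.)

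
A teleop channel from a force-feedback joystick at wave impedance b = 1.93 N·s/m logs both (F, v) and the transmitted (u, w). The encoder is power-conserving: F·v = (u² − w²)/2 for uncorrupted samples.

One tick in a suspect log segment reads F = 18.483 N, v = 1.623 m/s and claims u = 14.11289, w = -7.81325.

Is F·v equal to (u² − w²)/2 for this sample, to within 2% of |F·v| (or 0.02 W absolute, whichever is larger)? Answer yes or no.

F·v = 18.483×1.623 = 29.9979 W.
(u² − w²)/2 = (199.1737 − 61.0469)/2 = 69.0634 W.
|Δ| = 39.0655;  2% of max(1, |F·v|) = 0.6000.

no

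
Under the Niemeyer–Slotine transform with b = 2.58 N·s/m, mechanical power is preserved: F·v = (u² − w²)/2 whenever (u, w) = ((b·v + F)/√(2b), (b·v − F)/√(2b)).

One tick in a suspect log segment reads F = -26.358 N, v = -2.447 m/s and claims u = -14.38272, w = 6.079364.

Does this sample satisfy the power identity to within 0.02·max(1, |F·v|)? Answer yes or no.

no

F·v = (-26.358)×(-2.447) = 64.498026 W.
(u² − w²)/2 = (206.862635 − 36.958667)/2 = 84.951984 W.
|Δ| = 20.453958;  2% of max(1, |F·v|) = 1.289961.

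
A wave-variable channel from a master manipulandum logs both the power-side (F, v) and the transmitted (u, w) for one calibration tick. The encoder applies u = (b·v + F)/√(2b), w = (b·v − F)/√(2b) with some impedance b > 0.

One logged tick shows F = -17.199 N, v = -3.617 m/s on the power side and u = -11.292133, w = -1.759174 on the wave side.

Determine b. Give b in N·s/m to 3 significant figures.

u + w = -13.051307;  u + w = √(2b)·v, so √(2b) = -13.051307/(-3.617) = 3.608324.
b = (√(2b))²/2 = 13.020000/2 = 6.510000.
(Check via u − w = 2F/√(2b): u − w = -9.532959, 2F/√(2b) = -9.532958.)

b = 6.51 N·s/m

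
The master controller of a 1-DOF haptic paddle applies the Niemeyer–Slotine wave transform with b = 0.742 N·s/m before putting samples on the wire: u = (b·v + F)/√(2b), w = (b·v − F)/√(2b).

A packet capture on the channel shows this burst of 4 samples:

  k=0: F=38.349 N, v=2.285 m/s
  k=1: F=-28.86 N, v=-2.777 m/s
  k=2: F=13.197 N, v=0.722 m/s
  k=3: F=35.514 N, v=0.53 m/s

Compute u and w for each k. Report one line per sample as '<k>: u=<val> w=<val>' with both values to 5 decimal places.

0: u=32.87196 w=-30.08838
1: u=-25.38225 w=21.99932
2: u=11.27301 w=-10.39347
3: u=29.47578 w=-28.83014

k=0: b·v=0.742×2.285=1.69547; √(2b)=1.21820; u=(1.69547+38.349)/1.21820=32.87196, w=(1.69547−38.349)/1.21820=-30.08838
k=1: b·v=0.742×(-2.777)=-2.06053; √(2b)=1.21820; u=(-2.06053+(-28.86))/1.21820=-25.38225, w=(-2.06053−(-28.86))/1.21820=21.99932
k=2: b·v=0.742×0.722=0.53572; √(2b)=1.21820; u=(0.53572+13.197)/1.21820=11.27301, w=(0.53572−13.197)/1.21820=-10.39347
k=3: b·v=0.742×0.53=0.39326; √(2b)=1.21820; u=(0.39326+35.514)/1.21820=29.47578, w=(0.39326−35.514)/1.21820=-28.83014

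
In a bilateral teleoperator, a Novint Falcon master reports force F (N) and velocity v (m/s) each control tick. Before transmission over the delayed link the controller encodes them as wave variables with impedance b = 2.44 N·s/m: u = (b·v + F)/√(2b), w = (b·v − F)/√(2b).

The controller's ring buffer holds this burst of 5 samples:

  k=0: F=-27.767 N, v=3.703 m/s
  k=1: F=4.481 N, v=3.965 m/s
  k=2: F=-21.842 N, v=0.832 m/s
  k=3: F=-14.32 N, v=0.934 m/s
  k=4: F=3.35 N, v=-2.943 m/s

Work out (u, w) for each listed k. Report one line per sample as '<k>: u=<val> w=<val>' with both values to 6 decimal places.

0: u=-8.479433 w=16.659627
1: u=6.407939 w=2.351032
2: u=-8.968435 w=10.806383
3: u=-5.450723 w=7.513996
4: u=-1.734176 w=-4.767123

k=0: b·v=2.44×3.703=9.035320; √(2b)=2.209072; u=(9.035320+(-27.767))/2.209072=-8.479433, w=(9.035320−(-27.767))/2.209072=16.659627
k=1: b·v=2.44×3.965=9.674600; √(2b)=2.209072; u=(9.674600+4.481)/2.209072=6.407939, w=(9.674600−4.481)/2.209072=2.351032
k=2: b·v=2.44×0.832=2.030080; √(2b)=2.209072; u=(2.030080+(-21.842))/2.209072=-8.968435, w=(2.030080−(-21.842))/2.209072=10.806383
k=3: b·v=2.44×0.934=2.278960; √(2b)=2.209072; u=(2.278960+(-14.32))/2.209072=-5.450723, w=(2.278960−(-14.32))/2.209072=7.513996
k=4: b·v=2.44×(-2.943)=-7.180920; √(2b)=2.209072; u=(-7.180920+3.35)/2.209072=-1.734176, w=(-7.180920−3.35)/2.209072=-4.767123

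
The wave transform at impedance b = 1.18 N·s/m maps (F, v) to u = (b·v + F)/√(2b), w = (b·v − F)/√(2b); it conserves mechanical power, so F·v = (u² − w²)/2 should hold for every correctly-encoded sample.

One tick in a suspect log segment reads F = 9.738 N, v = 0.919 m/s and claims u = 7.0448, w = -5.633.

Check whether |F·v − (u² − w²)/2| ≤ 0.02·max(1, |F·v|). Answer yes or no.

yes

F·v = 9.738×0.919 = 8.9492 W.
(u² − w²)/2 = (49.6292 − 31.7307)/2 = 8.9493 W.
|Δ| = 0.0000;  2% of max(1, |F·v|) = 0.1790.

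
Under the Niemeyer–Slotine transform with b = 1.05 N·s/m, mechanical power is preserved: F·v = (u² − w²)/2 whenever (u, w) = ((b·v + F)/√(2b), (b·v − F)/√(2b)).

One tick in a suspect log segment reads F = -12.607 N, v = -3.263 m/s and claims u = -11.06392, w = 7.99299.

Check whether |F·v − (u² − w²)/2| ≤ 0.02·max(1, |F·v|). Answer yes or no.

no

F·v = (-12.607)×(-3.263) = 41.13664 W.
(u² − w²)/2 = (122.41033 − 63.88789)/2 = 29.26122 W.
|Δ| = 11.87542;  2% of max(1, |F·v|) = 0.82273.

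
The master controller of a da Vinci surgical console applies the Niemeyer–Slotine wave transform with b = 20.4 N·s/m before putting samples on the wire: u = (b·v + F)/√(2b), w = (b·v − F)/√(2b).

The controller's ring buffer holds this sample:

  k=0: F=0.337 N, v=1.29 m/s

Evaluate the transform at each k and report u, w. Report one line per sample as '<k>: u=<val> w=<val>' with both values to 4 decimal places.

0: u=4.1727 w=4.0672

k=0: b·v=20.4×1.29=26.3160; √(2b)=6.3875; u=(26.3160+0.337)/6.3875=4.1727, w=(26.3160−0.337)/6.3875=4.0672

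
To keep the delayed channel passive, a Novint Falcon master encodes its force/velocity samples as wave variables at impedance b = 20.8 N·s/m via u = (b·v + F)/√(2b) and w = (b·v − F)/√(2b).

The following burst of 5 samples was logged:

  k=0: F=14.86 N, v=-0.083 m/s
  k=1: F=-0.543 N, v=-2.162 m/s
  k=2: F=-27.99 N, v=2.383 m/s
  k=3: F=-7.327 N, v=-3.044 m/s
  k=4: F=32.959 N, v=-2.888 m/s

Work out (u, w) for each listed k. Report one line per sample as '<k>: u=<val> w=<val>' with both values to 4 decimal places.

0: u=2.0363 w=-2.5716
1: u=-7.0564 w=-6.8881
2: u=3.3453 w=12.0246
3: u=-10.9526 w=-8.6806
4: u=-4.2034 w=-14.4236

k=0: b·v=20.8×(-0.083)=-1.7264; √(2b)=6.4498; u=(-1.7264+14.86)/6.4498=2.0363, w=(-1.7264−14.86)/6.4498=-2.5716
k=1: b·v=20.8×(-2.162)=-44.9696; √(2b)=6.4498; u=(-44.9696+(-0.543))/6.4498=-7.0564, w=(-44.9696−(-0.543))/6.4498=-6.8881
k=2: b·v=20.8×2.383=49.5664; √(2b)=6.4498; u=(49.5664+(-27.99))/6.4498=3.3453, w=(49.5664−(-27.99))/6.4498=12.0246
k=3: b·v=20.8×(-3.044)=-63.3152; √(2b)=6.4498; u=(-63.3152+(-7.327))/6.4498=-10.9526, w=(-63.3152−(-7.327))/6.4498=-8.6806
k=4: b·v=20.8×(-2.888)=-60.0704; √(2b)=6.4498; u=(-60.0704+32.959)/6.4498=-4.2034, w=(-60.0704−32.959)/6.4498=-14.4236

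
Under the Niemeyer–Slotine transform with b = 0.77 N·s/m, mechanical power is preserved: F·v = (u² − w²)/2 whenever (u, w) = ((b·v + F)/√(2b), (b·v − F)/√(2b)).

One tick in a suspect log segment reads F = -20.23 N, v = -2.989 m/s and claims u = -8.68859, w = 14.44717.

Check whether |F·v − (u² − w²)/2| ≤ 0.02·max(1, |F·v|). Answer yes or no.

F·v = (-20.23)×(-2.989) = 60.4675 W.
(u² − w²)/2 = (75.4916 − 208.7207)/2 = -66.6146 W.
|Δ| = 127.0820;  2% of max(1, |F·v|) = 1.2093.

no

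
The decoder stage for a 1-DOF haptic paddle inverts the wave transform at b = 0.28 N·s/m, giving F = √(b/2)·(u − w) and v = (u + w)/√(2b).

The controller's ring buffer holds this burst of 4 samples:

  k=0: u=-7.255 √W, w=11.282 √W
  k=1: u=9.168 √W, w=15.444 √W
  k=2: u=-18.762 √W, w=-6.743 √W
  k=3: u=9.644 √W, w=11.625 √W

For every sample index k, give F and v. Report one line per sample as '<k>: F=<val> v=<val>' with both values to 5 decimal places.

k=0: u−w=-18.53700, u+w=4.02700; √(b/2)=0.37417, √(2b)=0.74833; F=0.37417×(-18.537)=-6.93591, v=4.02700/0.74833=5.38131
k=1: u−w=-6.27600, u+w=24.61200; √(b/2)=0.37417, √(2b)=0.74833; F=0.37417×(-6.276)=-2.34826, v=24.61200/0.74833=32.88917
k=2: u−w=-12.01900, u+w=-25.50500; √(b/2)=0.37417, √(2b)=0.74833; F=0.37417×(-12.019)=-4.49710, v=-25.50500/0.74833=-34.08249
k=3: u−w=-1.98100, u+w=21.26900; √(b/2)=0.37417, √(2b)=0.74833; F=0.37417×(-1.981)=-0.74122, v=21.26900/0.74833=28.42190

0: F=-6.93591 v=5.38131
1: F=-2.34826 v=32.88917
2: F=-4.49710 v=-34.08249
3: F=-0.74122 v=28.42190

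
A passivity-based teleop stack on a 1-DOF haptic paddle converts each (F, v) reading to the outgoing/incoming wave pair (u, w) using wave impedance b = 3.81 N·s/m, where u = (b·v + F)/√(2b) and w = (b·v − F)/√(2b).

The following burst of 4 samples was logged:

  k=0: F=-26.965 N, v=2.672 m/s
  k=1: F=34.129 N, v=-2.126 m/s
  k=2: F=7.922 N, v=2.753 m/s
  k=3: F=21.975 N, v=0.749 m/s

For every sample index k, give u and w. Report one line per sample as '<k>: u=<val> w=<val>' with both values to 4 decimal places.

0: u=-6.0804 w=13.4563
1: u=9.4293 w=-15.2980
2: u=6.6696 w=0.9299
3: u=8.9945 w=-6.9269

k=0: b·v=3.81×2.672=10.1803; √(2b)=2.7604; u=(10.1803+(-26.965))/2.7604=-6.0804, w=(10.1803−(-26.965))/2.7604=13.4563
k=1: b·v=3.81×(-2.126)=-8.1001; √(2b)=2.7604; u=(-8.1001+34.129)/2.7604=9.4293, w=(-8.1001−34.129)/2.7604=-15.2980
k=2: b·v=3.81×2.753=10.4889; √(2b)=2.7604; u=(10.4889+7.922)/2.7604=6.6696, w=(10.4889−7.922)/2.7604=0.9299
k=3: b·v=3.81×0.749=2.8537; √(2b)=2.7604; u=(2.8537+21.975)/2.7604=8.9945, w=(2.8537−21.975)/2.7604=-6.9269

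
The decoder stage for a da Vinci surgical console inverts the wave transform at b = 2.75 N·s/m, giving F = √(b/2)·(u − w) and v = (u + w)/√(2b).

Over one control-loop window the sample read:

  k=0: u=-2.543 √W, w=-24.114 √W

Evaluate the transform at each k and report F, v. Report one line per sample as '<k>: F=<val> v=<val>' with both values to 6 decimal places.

0: F=25.294240 v=-11.366583

k=0: u−w=21.571000, u+w=-26.657000; √(b/2)=1.172604, √(2b)=2.345208; F=1.172604×21.571=25.294240, v=-26.657000/2.345208=-11.366583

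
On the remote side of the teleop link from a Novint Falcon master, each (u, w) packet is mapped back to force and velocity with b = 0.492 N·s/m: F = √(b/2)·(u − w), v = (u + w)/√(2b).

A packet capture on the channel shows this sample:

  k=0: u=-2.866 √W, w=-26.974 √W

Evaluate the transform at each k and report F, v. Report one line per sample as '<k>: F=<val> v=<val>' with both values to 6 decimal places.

k=0: u−w=24.108000, u+w=-29.840000; √(b/2)=0.495984, √(2b)=0.991968; F=0.495984×24.108=11.957179, v=-29.840000/0.991968=-30.081623

0: F=11.957179 v=-30.081623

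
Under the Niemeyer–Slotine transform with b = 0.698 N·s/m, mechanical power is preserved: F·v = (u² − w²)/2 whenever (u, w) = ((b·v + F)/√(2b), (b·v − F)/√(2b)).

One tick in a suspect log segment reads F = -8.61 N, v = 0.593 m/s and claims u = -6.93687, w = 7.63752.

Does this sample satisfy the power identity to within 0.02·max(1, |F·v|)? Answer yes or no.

yes

F·v = (-8.61)×0.593 = -5.10573 W.
(u² − w²)/2 = (48.12017 − 58.33171)/2 = -5.10577 W.
|Δ| = 0.00004;  2% of max(1, |F·v|) = 0.10211.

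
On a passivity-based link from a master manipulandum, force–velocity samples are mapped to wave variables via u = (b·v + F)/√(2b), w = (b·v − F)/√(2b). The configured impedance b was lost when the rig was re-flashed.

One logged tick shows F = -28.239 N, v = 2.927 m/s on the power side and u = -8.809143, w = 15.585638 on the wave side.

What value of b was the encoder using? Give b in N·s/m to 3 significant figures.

u + w = 6.776495;  u + w = √(2b)·v, so √(2b) = 6.776495/2.927 = 2.315167.
b = (√(2b))²/2 = 5.360000/2 = 2.680000.
(Check via u − w = 2F/√(2b): u − w = -24.394781, 2F/√(2b) = -24.394780.)

b = 2.68 N·s/m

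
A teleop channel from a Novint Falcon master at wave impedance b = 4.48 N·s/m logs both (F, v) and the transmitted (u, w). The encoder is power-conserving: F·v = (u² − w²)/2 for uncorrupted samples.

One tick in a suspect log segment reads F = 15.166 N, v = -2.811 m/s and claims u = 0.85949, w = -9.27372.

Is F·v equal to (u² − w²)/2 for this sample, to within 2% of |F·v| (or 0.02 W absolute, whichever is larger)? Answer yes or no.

F·v = 15.166×(-2.811) = -42.63163 W.
(u² − w²)/2 = (0.73872 − 86.00188)/2 = -42.63158 W.
|Δ| = 0.00005;  2% of max(1, |F·v|) = 0.85263.

yes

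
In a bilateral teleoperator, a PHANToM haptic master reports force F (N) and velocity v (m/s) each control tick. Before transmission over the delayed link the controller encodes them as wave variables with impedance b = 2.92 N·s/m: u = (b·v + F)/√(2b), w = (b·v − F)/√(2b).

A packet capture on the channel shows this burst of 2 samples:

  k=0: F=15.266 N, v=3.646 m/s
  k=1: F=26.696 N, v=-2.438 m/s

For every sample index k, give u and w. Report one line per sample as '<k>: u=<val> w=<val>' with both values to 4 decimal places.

k=0: b·v=2.92×3.646=10.6463; √(2b)=2.4166; u=(10.6463+15.266)/2.4166=10.7226, w=(10.6463−15.266)/2.4166=-1.9116
k=1: b·v=2.92×(-2.438)=-7.1190; √(2b)=2.4166; u=(-7.1190+26.696)/2.4166=8.1010, w=(-7.1190−26.696)/2.4166=-13.9927

0: u=10.7226 w=-1.9116
1: u=8.1010 w=-13.9927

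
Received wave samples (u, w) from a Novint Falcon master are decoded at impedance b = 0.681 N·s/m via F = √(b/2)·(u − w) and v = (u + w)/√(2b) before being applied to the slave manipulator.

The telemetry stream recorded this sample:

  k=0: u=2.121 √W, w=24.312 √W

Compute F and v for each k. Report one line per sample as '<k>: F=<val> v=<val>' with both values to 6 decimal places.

k=0: u−w=-22.191000, u+w=26.433000; √(b/2)=0.583524, √(2b)=1.167048; F=0.583524×(-22.191)=-12.948976, v=26.433000/1.167048=22.649463

0: F=-12.948976 v=22.649463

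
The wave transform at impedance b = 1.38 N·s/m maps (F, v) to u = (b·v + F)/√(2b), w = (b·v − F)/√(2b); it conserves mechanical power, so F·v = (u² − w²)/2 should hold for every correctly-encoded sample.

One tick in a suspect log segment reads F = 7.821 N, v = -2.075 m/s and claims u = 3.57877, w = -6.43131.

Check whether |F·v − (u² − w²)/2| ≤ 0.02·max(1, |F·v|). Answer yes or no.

no

F·v = 7.821×(-2.075) = -16.22857 W.
(u² − w²)/2 = (12.80759 − 41.36175)/2 = -14.27708 W.
|Δ| = 1.95150;  2% of max(1, |F·v|) = 0.32457.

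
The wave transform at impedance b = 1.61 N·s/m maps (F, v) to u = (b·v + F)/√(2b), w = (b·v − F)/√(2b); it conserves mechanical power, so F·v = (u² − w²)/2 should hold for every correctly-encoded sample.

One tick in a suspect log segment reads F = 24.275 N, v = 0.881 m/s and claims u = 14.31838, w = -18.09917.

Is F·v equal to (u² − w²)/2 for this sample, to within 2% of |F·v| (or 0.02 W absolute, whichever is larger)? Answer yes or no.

no

F·v = 24.275×0.881 = 21.38627 W.
(u² − w²)/2 = (205.01601 − 327.57995)/2 = -61.28197 W.
|Δ| = 82.66825;  2% of max(1, |F·v|) = 0.42773.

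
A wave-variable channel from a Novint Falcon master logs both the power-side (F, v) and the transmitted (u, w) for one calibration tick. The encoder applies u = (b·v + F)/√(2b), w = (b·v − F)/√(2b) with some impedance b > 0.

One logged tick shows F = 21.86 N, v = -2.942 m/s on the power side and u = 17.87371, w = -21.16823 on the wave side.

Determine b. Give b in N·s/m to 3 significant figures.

u + w = -3.29452;  u + w = √(2b)·v, so √(2b) = -3.29452/(-2.942) = 1.11982.
b = (√(2b))²/2 = 1.25400/2 = 0.62700.
(Check via u − w = 2F/√(2b): u − w = 39.04194, 2F/√(2b) = 39.04188.)

b = 0.627 N·s/m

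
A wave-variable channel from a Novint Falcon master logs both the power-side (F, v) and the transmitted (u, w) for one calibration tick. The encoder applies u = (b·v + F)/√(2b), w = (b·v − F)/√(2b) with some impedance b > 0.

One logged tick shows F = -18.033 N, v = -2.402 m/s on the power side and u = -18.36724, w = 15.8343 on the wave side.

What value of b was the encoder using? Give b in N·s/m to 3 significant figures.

u + w = -2.5329;  u + w = √(2b)·v, so √(2b) = -2.5329/(-2.402) = 1.0545.
b = (√(2b))²/2 = 1.1120/2 = 0.5560.
(Check via u − w = 2F/√(2b): u − w = -34.2015, 2F/√(2b) = -34.2016.)

b = 0.556 N·s/m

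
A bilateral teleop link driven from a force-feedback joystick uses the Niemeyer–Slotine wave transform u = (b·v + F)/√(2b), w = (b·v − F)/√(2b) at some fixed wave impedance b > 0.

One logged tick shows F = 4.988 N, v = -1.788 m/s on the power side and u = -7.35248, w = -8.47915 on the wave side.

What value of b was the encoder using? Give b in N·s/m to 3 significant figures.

u + w = -15.8316;  u + w = √(2b)·v, so √(2b) = -15.8316/(-1.788) = 8.8544.
b = (√(2b))²/2 = 78.4000/2 = 39.2000.
(Check via u − w = 2F/√(2b): u − w = 1.1267, 2F/√(2b) = 1.1267.)

b = 39.2 N·s/m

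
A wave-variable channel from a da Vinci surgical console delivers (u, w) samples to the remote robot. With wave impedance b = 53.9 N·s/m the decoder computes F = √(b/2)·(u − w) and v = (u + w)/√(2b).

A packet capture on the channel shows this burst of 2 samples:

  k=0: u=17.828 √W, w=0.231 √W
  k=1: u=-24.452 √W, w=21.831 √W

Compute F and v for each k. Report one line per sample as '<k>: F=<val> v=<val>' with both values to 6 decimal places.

0: F=91.351991 v=1.739339
1: F=-240.270740 v=-0.252440

k=0: u−w=17.597000, u+w=18.059000; √(b/2)=5.191339, √(2b)=10.382678; F=5.191339×17.597=91.351991, v=18.059000/10.382678=1.739339
k=1: u−w=-46.283000, u+w=-2.621000; √(b/2)=5.191339, √(2b)=10.382678; F=5.191339×(-46.283)=-240.270740, v=-2.621000/10.382678=-0.252440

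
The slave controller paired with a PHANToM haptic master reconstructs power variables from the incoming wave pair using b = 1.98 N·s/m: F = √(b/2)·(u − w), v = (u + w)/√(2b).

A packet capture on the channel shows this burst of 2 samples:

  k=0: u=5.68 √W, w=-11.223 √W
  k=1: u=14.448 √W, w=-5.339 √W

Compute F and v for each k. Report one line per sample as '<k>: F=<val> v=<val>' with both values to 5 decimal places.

k=0: u−w=16.90300, u+w=-5.54300; √(b/2)=0.99499, √(2b)=1.98997; F=0.99499×16.903=16.81827, v=-5.54300/1.98997=-2.78546
k=1: u−w=19.78700, u+w=9.10900; √(b/2)=0.99499, √(2b)=1.98997; F=0.99499×19.787=19.68782, v=9.10900/1.98997=4.57744

0: F=16.81827 v=-2.78546
1: F=19.68782 v=4.57744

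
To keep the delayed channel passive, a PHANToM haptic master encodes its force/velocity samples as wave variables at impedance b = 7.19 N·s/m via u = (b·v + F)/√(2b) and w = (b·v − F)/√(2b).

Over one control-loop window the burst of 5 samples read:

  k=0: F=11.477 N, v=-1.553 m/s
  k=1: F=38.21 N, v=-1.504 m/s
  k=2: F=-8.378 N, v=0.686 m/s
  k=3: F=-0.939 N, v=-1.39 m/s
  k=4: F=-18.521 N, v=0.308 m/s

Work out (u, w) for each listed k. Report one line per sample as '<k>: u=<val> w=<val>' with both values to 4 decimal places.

k=0: b·v=7.19×(-1.553)=-11.1661; √(2b)=3.7921; u=(-11.1661+11.477)/3.7921=0.0820, w=(-11.1661−11.477)/3.7921=-5.9711
k=1: b·v=7.19×(-1.504)=-10.8138; √(2b)=3.7921; u=(-10.8138+38.21)/3.7921=7.2246, w=(-10.8138−38.21)/3.7921=-12.9279
k=2: b·v=7.19×0.686=4.9323; √(2b)=3.7921; u=(4.9323+(-8.378))/3.7921=-0.9086, w=(4.9323−(-8.378))/3.7921=3.5100
k=3: b·v=7.19×(-1.39)=-9.9941; √(2b)=3.7921; u=(-9.9941+(-0.939))/3.7921=-2.8831, w=(-9.9941−(-0.939))/3.7921=-2.3879
k=4: b·v=7.19×0.308=2.2145; √(2b)=3.7921; u=(2.2145+(-18.521))/3.7921=-4.3001, w=(2.2145−(-18.521))/3.7921=5.4681

0: u=0.0820 w=-5.9711
1: u=7.2246 w=-12.9279
2: u=-0.9086 w=3.5100
3: u=-2.8831 w=-2.3879
4: u=-4.3001 w=5.4681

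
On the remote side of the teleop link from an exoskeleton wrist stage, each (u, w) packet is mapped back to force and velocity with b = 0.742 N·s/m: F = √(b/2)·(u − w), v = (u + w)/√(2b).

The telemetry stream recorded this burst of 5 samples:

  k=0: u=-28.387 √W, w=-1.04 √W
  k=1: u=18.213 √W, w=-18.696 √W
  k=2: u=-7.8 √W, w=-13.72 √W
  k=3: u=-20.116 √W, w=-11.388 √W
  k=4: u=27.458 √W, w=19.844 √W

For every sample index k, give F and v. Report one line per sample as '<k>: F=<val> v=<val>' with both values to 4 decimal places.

k=0: u−w=-27.3470, u+w=-29.4270; √(b/2)=0.6091, √(2b)=1.2182; F=0.6091×(-27.347)=-16.6570, v=-29.4270/1.2182=-24.1562
k=1: u−w=36.9090, u+w=-0.4830; √(b/2)=0.6091, √(2b)=1.2182; F=0.6091×36.909=22.4812, v=-0.4830/1.2182=-0.3965
k=2: u−w=5.9200, u+w=-21.5200; √(b/2)=0.6091, √(2b)=1.2182; F=0.6091×5.92=3.6059, v=-21.5200/1.2182=-17.6655
k=3: u−w=-8.7280, u+w=-31.5040; √(b/2)=0.6091, √(2b)=1.2182; F=0.6091×(-8.728)=-5.3162, v=-31.5040/1.2182=-25.8612
k=4: u−w=7.6140, u+w=47.3020; √(b/2)=0.6091, √(2b)=1.2182; F=0.6091×7.614=4.6377, v=47.3020/1.2182=38.8296

0: F=-16.6570 v=-24.1562
1: F=22.4812 v=-0.3965
2: F=3.6059 v=-17.6655
3: F=-5.3162 v=-25.8612
4: F=4.6377 v=38.8296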